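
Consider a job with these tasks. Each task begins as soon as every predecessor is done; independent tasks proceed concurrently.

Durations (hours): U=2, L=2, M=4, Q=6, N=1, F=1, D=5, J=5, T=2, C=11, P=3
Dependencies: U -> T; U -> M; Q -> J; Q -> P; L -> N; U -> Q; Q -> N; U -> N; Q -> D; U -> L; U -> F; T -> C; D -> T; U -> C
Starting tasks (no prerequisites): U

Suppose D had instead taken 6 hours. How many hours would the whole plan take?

The binding path is U→Q→D→T→C = 2+6+5+2+11 = 26; finish at 26 hours.
D lies on that path, so at 6 hours the path becomes 27 hours.
No other chain overtakes it, so the finish is 27 hours.

27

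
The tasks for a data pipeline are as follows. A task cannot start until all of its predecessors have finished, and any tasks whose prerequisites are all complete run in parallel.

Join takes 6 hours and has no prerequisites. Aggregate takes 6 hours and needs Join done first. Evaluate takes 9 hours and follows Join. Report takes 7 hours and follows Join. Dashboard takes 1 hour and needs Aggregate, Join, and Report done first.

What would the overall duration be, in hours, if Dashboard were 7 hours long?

20

Actual critical path: Join→Evaluate = 6+9 = 15 ⇒ 15 hours.
Dashboard has 1 hour of float (longest path through it is 14).
Now Join→Report→Dashboard = 6+7+7 = 20 is longest, so the finish becomes 20 hours.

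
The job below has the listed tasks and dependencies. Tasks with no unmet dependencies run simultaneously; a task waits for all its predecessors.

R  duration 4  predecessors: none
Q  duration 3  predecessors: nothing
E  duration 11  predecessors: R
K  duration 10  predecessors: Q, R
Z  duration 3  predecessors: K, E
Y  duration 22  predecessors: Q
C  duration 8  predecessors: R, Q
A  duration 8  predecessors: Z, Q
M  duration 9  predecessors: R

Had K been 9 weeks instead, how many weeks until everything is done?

Actual critical path: R→E→Z→A = 4+11+3+8 = 26 ⇒ 26 weeks.
The longest path through K is only 25 weeks, so K has float 1.
No other chain overtakes it, so the finish is 26 weeks.

26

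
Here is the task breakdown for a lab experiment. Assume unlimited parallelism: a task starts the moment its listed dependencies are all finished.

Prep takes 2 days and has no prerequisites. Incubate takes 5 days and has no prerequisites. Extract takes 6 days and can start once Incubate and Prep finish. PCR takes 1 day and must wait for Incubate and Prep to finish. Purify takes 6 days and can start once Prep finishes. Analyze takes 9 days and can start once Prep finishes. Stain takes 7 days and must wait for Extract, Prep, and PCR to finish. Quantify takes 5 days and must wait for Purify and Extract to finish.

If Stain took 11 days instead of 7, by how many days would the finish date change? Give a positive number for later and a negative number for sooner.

4

Baseline: Incubate→Extract→Stain = 5+6+7 = 18 → 18 days.
Stain is on the critical path; changing it to 11 makes that path 22 days.
That remains the longest chain; total 22 days.
Change in finish: 22 − 18 = +4 days.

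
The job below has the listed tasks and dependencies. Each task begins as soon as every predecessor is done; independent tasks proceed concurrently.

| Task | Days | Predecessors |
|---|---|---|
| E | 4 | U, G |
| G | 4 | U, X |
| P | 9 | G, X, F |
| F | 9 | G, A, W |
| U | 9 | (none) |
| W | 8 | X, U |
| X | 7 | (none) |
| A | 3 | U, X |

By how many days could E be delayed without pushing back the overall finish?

U→W→F→P = 9+8+9+9 = 35 sets the makespan at 35 days.
E finishes as early as 17 and must finish by 35.
So E can slip 35 − 17 = 18 days.

18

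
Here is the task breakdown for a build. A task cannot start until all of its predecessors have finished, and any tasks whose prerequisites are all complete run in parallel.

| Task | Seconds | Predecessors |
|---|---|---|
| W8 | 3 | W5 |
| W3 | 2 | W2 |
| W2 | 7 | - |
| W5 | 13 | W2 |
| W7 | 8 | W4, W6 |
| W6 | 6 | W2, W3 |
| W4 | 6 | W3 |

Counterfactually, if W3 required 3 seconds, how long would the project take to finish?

24

Critical path before the change: W2→W3→W4→W7 = 7+2+6+8 = 23 giving 23 seconds.
Since W3 is critical, the +1 change carries straight to that chain (now 24 seconds).
The critical path is still W2→W3→W4→W7; finish is now 24 seconds.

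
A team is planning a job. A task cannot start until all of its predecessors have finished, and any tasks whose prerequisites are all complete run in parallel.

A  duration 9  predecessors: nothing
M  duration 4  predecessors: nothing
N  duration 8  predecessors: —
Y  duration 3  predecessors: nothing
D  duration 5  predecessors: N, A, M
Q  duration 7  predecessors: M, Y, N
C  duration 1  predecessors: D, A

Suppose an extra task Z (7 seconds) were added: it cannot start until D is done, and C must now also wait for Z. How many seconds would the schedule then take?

22

Originally the schedule takes 15 seconds.
With Z inserted, C now waits for max(D, A, Z).
New critical path: A→D→Z→C = 9+5+7+1 = 22 ⇒ 22 seconds.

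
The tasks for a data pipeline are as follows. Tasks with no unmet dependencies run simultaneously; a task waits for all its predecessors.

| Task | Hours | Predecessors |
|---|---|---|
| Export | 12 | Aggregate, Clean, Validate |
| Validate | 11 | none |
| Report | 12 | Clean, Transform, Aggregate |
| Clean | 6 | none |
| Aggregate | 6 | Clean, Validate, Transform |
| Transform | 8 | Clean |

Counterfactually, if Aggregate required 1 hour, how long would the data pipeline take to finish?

Baseline: Clean→Transform→Aggregate→Export = 6+8+6+12 = 32 → 32 hours.
Since Aggregate is critical, the -5 change carries straight to that chain (now 27 hours).
That remains the longest chain; total 27 hours.

27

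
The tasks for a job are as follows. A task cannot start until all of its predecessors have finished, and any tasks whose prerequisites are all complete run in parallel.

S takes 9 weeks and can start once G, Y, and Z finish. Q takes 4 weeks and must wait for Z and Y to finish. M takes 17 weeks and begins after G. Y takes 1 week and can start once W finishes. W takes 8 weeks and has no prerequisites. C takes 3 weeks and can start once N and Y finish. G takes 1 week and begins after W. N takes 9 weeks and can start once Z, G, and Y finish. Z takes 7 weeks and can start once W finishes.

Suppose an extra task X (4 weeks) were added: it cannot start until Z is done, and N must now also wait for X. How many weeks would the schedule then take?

31

Originally the schedule takes 27 weeks.
With X inserted, N now waits for max(Z, G, Y, X).
New critical path: W→Z→X→N→C = 8+7+4+9+3 = 31 ⇒ 31 weeks.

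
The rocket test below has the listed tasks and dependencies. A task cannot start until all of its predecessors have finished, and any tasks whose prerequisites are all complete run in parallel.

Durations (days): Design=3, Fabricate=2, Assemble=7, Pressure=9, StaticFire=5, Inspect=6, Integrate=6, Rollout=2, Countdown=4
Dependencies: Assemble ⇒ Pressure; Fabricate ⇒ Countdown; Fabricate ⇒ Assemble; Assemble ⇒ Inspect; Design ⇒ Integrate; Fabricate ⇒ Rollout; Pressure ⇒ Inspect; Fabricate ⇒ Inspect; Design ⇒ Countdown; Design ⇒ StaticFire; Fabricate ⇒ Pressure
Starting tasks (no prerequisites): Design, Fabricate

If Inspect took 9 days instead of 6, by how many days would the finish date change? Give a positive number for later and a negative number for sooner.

3

Critical path before the change: Fabricate→Assemble→Pressure→Inspect = 2+7+9+6 = 24 giving 24 days.
Inspect is on the critical path; changing it to 9 makes that path 27 days.
That remains the longest chain; total 27 days.
Change in finish: 27 − 24 = +3 days.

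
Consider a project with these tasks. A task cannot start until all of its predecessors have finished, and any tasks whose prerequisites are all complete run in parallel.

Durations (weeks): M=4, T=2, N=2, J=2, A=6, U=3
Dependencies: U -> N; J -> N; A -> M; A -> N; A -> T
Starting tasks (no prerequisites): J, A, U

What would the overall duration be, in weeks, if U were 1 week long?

Critical path before the change: A→M = 6+4 = 10 giving 10 weeks.
U is off the critical path — its longest chain is 5 weeks, giving 5 of slack.
No other chain overtakes it, so the finish is 10 weeks.

10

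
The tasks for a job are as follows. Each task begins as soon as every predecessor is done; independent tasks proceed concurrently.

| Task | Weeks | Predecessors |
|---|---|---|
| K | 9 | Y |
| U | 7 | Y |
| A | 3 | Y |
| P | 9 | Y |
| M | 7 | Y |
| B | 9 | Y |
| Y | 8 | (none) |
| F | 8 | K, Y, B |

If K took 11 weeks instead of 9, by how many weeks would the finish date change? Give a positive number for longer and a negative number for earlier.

2

The binding path is Y→K→F = 8+9+8 = 25; finish at 25 weeks.
K lies on that path, so at 11 weeks the path becomes 27 weeks.
That remains the longest chain; total 27 weeks.
Change in finish: 27 − 25 = +2 weeks.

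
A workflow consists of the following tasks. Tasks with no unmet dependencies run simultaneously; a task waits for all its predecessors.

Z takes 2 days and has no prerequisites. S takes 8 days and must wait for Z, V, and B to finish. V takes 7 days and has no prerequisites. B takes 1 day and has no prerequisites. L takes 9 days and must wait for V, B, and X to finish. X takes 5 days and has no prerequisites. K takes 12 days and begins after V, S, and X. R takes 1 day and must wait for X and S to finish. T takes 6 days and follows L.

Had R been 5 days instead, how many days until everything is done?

27

Baseline: V→S→K = 7+8+12 = 27 → 27 days.
R has 11 days of float (longest path through it is 16).
That remains the longest chain; total 27 days.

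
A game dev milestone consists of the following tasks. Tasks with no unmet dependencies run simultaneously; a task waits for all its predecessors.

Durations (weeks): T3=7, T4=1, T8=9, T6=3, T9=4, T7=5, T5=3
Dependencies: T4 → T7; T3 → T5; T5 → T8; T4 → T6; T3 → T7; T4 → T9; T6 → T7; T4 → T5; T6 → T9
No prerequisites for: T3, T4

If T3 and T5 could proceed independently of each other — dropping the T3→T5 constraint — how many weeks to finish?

13

With the dependency in place, T3→T5→T8 = 7+3+9 = 19 sets the finish at 19 weeks.
Without T3→T5, T5's earliest start moves from 7 to 1.
The longest chain is now T4→T5→T8 = 1+3+9 = 13, so the project takes 13 weeks.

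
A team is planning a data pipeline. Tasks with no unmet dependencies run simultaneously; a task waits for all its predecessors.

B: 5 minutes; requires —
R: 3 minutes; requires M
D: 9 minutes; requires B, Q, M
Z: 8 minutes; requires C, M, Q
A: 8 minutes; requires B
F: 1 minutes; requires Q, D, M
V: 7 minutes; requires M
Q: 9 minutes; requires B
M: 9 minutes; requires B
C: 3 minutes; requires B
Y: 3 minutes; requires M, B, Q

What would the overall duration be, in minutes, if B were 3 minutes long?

22

Actual critical path: B→Q→D→F = 5+9+9+1 = 24 ⇒ 24 minutes.
Since B is critical, the -2 change carries straight to that chain (now 22 minutes).
The critical path is still B→Q→D→F; finish is now 22 minutes.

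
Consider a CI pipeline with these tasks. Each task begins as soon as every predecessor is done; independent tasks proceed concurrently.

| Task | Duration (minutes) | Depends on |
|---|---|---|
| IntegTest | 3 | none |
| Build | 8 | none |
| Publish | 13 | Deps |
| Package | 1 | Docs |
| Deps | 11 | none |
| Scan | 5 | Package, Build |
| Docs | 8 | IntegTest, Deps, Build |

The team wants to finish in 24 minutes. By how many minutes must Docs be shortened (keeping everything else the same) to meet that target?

Current finish: 25 minutes; target: 24.
Docs is on every critical path, so each minute cut from Docs cuts the finish by one (this holds down to a finish of 24).
Need 25 − 24 = 1 minute off Docs → Docs becomes 7 minutes, finish becomes 24.

1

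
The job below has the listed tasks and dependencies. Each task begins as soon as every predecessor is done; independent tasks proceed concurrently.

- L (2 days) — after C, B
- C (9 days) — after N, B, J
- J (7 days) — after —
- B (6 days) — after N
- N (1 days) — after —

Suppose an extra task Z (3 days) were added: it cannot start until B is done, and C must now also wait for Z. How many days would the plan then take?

Originally the plan takes 18 days.
With Z inserted, C now waits for max(N, B, J, Z).
New critical path: N→B→Z→C→L = 1+6+3+9+2 = 21 ⇒ 21 days.

21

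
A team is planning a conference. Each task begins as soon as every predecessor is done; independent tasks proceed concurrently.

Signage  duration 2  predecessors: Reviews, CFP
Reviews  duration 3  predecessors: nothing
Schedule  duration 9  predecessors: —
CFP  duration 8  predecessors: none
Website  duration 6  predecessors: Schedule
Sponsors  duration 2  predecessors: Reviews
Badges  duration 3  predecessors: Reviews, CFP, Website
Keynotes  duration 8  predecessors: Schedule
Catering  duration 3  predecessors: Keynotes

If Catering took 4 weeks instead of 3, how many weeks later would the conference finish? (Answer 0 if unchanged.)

1

Baseline: Schedule→Keynotes→Catering = 9+8+3 = 20 → 20 weeks.
Catering lies on that path, so at 4 weeks the path becomes 21 weeks.
The critical path is still Schedule→Keynotes→Catering; finish is now 21 weeks.
Change in finish: 21 − 20 = +1 weeks.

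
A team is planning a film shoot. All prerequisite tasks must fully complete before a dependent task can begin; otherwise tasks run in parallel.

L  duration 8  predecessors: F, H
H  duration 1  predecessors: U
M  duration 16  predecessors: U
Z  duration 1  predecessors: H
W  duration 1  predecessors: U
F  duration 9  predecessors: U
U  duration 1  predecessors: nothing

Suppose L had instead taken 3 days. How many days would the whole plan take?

As given, the longest chain is U→F→L = 1+9+8 = 18, so the finish is 18 days.
Since L is critical, the -5 change carries straight to that chain (now 13 days).
New critical path: U→M = 1+16 = 17 ⇒ 17 days.

17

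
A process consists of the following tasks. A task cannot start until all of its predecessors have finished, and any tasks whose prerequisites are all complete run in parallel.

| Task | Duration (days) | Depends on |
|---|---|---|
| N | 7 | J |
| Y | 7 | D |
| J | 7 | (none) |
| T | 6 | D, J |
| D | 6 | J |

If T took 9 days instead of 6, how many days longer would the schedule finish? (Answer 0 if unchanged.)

Actual critical path: J→D→Y = 7+6+7 = 20 ⇒ 20 days.
The longest path through T is only 19 days, so T has float 1.
Now J→D→T = 7+6+9 = 22 is longest, so the finish becomes 22 days.
Change in finish: 22 − 20 = +2 days.

2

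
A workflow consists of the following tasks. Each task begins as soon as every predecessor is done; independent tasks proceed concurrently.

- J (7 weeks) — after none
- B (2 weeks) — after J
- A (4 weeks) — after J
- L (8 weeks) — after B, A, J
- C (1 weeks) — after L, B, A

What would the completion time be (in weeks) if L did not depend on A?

18

With the dependency in place, J→A→L→C = 7+4+8+1 = 20 sets the finish at 20 weeks.
Without A→L, L's earliest start moves from 11 to 9.
The longest chain is now J→B→L→C = 7+2+8+1 = 18, so the job takes 18 weeks.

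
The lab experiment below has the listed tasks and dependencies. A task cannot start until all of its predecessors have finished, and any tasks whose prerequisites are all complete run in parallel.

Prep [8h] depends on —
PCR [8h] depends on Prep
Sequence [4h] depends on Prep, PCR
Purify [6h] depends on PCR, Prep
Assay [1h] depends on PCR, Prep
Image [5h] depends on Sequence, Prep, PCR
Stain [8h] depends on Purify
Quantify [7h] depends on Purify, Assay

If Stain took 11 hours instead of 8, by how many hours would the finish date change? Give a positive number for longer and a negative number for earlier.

Critical path before the change: Prep→PCR→Purify→Stain = 8+8+6+8 = 30 giving 30 hours.
Stain is on the critical path; changing it to 11 makes that path 33 hours.
That remains the longest chain; total 33 hours.
Change in finish: 33 − 30 = +3 hours.

3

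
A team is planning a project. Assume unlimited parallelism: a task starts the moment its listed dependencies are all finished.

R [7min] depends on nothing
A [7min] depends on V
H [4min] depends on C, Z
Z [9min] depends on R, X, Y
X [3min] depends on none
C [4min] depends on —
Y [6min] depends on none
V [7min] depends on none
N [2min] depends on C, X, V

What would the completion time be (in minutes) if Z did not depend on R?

19

Original critical path: R→Z→H = 7+9+4 = 20 ⇒ 20 minutes.
Without R→Z, Z's earliest start moves from 7 to 6.
New critical path: Y→Z→H = 6+9+4 = 19 ⇒ 19 minutes.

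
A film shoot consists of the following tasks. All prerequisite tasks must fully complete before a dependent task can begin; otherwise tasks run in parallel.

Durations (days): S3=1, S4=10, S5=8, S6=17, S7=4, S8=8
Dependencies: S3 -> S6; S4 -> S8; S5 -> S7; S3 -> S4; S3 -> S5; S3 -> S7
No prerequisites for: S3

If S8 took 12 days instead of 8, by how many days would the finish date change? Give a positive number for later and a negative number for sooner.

As given, the longest chain is S3→S4→S8 = 1+10+8 = 19, so the finish is 19 days.
Since S8 is critical, the +4 change carries straight to that chain (now 23 days).
That remains the longest chain; total 23 days.
Change in finish: 23 − 19 = +4 days.

4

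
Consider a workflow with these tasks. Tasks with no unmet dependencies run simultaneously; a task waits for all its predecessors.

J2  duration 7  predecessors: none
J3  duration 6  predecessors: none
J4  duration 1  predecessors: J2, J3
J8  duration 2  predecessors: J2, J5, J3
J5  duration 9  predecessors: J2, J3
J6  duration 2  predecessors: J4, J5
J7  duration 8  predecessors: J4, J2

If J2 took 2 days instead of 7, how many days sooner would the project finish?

1

The binding path is J2→J5→J6 = 7+9+2 = 18; finish at 18 days.
J2 is on the critical path; changing it to 2 makes that path 13 days.
Now J3→J5→J6 = 6+9+2 = 17 is longest, so the finish becomes 17 days.
Change in finish: 17 − 18 = -1 days.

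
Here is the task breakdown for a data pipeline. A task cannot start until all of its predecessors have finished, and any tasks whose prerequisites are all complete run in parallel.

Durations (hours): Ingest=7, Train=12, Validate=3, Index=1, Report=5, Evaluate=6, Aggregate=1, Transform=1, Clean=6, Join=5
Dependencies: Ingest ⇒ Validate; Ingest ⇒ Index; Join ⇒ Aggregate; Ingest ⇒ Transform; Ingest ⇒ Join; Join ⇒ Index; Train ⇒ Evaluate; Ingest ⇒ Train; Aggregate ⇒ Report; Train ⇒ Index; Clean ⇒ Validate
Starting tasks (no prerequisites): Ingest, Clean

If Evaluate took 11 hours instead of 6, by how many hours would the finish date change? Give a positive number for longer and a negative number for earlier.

Actual critical path: Ingest→Train→Evaluate = 7+12+6 = 25 ⇒ 25 hours.
Evaluate lies on that path, so at 11 hours the path becomes 30 hours.
That remains the longest chain; total 30 hours.
Change in finish: 30 − 25 = +5 hours.

5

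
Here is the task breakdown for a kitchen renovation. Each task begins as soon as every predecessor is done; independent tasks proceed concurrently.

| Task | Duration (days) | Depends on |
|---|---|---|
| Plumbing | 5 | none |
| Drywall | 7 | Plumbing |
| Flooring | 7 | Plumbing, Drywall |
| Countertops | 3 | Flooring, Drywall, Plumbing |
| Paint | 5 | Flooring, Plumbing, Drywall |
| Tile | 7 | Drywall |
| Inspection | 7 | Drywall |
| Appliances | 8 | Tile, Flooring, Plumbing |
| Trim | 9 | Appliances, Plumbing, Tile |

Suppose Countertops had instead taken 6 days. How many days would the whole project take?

36

The binding path is Plumbing→Drywall→Flooring→Appliances→Trim = 5+7+7+8+9 = 36; finish at 36 days.
Countertops is off the critical path — its longest chain is 22 days, giving 14 of slack.
The critical path is still Plumbing→Drywall→Flooring→Appliances→Trim; finish is now 36 days.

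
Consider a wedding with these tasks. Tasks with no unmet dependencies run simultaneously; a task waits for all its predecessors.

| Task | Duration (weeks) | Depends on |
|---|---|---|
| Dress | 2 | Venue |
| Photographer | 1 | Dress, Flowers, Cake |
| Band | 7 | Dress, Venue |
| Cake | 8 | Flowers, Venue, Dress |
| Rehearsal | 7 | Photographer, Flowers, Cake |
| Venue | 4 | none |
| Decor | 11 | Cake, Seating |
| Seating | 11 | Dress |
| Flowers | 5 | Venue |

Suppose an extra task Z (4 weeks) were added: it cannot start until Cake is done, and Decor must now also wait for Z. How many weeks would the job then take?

Originally the job takes 28 weeks.
With Z inserted, Decor now waits for max(Cake, Seating, Z).
New critical path: Venue→Flowers→Cake→Z→Decor = 4+5+8+4+11 = 32 ⇒ 32 weeks.

32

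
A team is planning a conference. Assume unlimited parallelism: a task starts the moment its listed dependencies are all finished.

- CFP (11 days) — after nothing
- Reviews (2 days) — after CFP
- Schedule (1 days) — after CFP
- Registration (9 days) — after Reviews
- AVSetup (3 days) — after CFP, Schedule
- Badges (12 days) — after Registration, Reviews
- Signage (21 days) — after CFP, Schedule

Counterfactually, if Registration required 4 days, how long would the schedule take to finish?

Critical path before the change: CFP→Reviews→Registration→Badges = 11+2+9+12 = 34 giving 34 days.
Registration lies on that path, so at 4 days the path becomes 29 days.
The binding chain switches to CFP→Schedule→Signage = 11+1+21 = 33; finish 33 days.

33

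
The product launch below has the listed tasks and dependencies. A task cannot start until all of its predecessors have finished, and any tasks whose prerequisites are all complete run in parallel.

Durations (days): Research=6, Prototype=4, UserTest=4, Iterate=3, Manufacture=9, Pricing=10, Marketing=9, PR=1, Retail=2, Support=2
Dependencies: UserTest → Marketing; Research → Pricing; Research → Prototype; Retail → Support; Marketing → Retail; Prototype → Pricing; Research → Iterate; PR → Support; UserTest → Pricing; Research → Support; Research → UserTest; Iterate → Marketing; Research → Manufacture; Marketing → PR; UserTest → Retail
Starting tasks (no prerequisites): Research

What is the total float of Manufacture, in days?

The longest chain is Research→UserTest→Marketing→Retail→Support = 6+4+9+2+2 = 23; overall finish 23 days.
Manufacture finishes as early as 15 and must finish by 23.
So Manufacture can slip 23 − 15 = 8 days.

8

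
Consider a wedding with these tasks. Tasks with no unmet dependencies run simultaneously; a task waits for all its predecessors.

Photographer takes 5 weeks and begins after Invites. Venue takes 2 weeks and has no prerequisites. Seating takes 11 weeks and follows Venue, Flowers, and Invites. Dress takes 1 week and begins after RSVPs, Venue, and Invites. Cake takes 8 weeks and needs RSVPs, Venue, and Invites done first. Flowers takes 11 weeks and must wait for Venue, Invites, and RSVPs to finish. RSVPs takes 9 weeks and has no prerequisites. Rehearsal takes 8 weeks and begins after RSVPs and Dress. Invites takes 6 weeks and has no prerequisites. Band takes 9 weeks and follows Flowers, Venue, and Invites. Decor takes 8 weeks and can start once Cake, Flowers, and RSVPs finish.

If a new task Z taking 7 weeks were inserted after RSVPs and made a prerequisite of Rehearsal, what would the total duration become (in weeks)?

Originally the project takes 31 weeks.
With Z inserted, Rehearsal now waits for max(RSVPs, Dress, Z).
New critical path: RSVPs→Flowers→Seating = 9+11+11 = 31 ⇒ 31 weeks.

31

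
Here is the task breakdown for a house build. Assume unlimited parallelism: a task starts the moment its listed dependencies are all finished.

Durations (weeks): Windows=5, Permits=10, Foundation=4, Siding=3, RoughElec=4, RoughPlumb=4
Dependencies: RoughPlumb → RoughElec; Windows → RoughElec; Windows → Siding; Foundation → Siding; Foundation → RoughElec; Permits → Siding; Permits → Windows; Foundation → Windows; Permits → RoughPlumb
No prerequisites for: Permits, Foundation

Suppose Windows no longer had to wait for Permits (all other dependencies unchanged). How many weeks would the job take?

With the dependency in place, Permits→Windows→RoughElec = 10+5+4 = 19 sets the finish at 19 weeks.
Without Permits→Windows, Windows's earliest start moves from 10 to 4.
The longest chain is now Permits→RoughPlumb→RoughElec = 10+4+4 = 18, so the job takes 18 weeks.

18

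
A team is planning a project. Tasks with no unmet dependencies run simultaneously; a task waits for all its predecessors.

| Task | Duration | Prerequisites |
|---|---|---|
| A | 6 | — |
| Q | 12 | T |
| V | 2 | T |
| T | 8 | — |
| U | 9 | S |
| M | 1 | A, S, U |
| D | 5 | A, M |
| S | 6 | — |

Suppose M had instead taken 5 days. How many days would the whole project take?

25

Baseline: S→U→M→D = 6+9+1+5 = 21 → 21 days.
M is on the critical path; changing it to 5 makes that path 25 days.
No other chain overtakes it, so the finish is 25 days.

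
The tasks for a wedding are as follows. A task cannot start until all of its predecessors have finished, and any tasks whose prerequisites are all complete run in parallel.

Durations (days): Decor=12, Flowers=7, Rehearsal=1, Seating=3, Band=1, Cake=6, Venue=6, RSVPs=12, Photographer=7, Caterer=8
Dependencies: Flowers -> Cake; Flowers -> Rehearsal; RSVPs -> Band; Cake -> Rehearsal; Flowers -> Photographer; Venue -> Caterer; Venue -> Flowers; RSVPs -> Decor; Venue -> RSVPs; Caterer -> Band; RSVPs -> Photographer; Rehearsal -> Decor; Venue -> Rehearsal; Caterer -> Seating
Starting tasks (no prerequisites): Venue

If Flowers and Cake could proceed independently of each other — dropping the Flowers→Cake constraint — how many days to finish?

Before: longest chain Venue→Flowers→Cake→Rehearsal→Decor = 6+7+6+1+12 = 32, finish 32.
Without Flowers→Cake, Cake's earliest start moves from 13 to 0.
New critical path: Venue→RSVPs→Decor = 6+12+12 = 30 ⇒ 30 days.

30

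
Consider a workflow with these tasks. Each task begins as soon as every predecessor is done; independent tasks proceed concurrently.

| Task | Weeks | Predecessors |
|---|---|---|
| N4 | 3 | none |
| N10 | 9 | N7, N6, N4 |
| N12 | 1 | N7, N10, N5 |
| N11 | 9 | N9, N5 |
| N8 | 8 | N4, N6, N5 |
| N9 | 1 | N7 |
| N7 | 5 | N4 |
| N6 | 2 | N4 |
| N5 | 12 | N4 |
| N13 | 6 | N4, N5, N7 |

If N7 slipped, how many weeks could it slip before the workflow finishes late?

6

N4→N5→N11 = 3+12+9 = 24 sets the makespan at 24 weeks.
N7 finishes as early as 8 and must finish by 14.
So N7 can slip 14 − 8 = 6 weeks.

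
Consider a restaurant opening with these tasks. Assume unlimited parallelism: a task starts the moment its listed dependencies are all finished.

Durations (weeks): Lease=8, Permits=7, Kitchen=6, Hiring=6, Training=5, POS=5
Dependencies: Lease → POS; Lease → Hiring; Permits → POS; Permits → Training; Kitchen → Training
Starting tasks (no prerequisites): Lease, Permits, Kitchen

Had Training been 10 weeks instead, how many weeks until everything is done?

17

The binding path is Lease→Hiring = 8+6 = 14; finish at 14 weeks.
Training is off the critical path — its longest chain is 12 weeks, giving 2 of slack.
Now Permits→Training = 7+10 = 17 is longest, so the finish becomes 17 weeks.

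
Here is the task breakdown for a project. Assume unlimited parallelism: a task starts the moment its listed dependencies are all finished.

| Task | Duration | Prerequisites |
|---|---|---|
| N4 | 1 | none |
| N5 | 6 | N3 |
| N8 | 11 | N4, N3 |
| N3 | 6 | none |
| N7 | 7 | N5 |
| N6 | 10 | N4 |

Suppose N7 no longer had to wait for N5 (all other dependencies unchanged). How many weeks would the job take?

17

Original critical path: N3→N5→N7 = 6+6+7 = 19 ⇒ 19 weeks.
Without N5→N7, N7's earliest start moves from 12 to 0.
The longest chain is now N3→N8 = 6+11 = 17, so the job takes 17 weeks.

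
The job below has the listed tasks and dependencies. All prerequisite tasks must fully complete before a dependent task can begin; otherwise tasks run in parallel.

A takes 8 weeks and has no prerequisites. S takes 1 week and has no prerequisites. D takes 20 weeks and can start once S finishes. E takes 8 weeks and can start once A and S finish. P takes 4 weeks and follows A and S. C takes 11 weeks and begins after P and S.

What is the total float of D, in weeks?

2

The longest chain is A→P→C = 8+4+11 = 23; overall finish 23 weeks.
Longest path through D: 21 weeks (earliest finish 21, latest finish 23).
Slack of D = 3 − 1 = 2 weeks.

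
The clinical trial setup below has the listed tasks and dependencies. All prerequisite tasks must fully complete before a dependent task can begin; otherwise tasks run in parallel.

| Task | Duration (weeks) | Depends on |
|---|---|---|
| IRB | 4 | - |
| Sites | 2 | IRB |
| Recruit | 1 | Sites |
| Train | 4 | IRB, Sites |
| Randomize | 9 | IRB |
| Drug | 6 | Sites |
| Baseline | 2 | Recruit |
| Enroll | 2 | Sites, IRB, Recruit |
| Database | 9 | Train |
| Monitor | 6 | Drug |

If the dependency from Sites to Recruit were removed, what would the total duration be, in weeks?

19

Before: longest chain IRB→Sites→Train→Database = 4+2+4+9 = 19, finish 19.
Without Sites→Recruit, Recruit's earliest start moves from 6 to 0.
After: IRB→Sites→Train→Database = 4+2+4+9 = 19 → 19 weeks.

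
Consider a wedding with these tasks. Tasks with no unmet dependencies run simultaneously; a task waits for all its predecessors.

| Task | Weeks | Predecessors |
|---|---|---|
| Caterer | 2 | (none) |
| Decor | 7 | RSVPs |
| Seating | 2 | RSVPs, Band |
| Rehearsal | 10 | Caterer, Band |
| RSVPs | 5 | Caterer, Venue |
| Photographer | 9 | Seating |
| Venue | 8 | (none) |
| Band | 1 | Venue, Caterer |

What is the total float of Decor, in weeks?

Venue→RSVPs→Seating→Photographer = 8+5+2+9 = 24 sets the makespan at 24 weeks.
The longest chain containing Decor totals 20 weeks.
Float = 24 − 20 = 4.

4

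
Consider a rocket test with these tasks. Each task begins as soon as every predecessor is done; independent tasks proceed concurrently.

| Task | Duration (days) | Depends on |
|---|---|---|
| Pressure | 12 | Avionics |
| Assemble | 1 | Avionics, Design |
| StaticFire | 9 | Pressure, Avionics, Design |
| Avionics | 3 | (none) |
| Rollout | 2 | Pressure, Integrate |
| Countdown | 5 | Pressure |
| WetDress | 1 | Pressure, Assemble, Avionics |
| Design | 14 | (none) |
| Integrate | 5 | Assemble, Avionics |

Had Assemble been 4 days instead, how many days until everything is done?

25

Baseline: Avionics→Pressure→StaticFire = 3+12+9 = 24 → 24 days.
Assemble is off the critical path — its longest chain is 22 days, giving 2 of slack.
The binding chain switches to Design→Assemble→Integrate→Rollout = 14+4+5+2 = 25; finish 25 days.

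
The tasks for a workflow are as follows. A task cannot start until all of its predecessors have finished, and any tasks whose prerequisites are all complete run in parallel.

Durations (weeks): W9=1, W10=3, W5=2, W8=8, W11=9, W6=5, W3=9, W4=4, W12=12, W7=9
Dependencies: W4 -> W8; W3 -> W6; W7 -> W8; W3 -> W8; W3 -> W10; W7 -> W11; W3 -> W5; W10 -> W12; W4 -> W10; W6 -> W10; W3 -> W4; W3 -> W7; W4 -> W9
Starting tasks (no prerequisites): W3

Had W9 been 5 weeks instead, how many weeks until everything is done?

29

Actual critical path: W3→W6→W10→W12 = 9+5+3+12 = 29 ⇒ 29 weeks.
W9 has 15 weeks of float (longest path through it is 14).
That remains the longest chain; total 29 weeks.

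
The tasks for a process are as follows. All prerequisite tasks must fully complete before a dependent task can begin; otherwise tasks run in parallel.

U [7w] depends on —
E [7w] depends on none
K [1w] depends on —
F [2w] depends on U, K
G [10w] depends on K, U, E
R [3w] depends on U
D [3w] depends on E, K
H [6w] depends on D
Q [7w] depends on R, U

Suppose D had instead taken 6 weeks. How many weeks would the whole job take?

19

Critical path before the change: U→G = 7+10 = 17 giving 17 weeks.
D has 1 week of float (longest path through it is 16).
The binding chain switches to E→D→H = 7+6+6 = 19; finish 19 weeks.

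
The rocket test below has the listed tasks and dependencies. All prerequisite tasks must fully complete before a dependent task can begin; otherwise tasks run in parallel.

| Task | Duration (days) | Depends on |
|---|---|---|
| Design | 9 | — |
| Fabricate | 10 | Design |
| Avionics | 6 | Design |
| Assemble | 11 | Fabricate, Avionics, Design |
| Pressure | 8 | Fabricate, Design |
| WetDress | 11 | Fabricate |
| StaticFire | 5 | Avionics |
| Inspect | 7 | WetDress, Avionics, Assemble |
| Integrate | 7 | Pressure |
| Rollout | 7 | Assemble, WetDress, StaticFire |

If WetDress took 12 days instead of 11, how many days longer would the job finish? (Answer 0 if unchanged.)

The binding path is Design→Fabricate→WetDress→Inspect = 9+10+11+7 = 37; finish at 37 days.
WetDress lies on that path, so at 12 days the path becomes 38 days.
The critical path is still Design→Fabricate→WetDress→Inspect; finish is now 38 days.
Change in finish: 38 − 37 = +1 days.

1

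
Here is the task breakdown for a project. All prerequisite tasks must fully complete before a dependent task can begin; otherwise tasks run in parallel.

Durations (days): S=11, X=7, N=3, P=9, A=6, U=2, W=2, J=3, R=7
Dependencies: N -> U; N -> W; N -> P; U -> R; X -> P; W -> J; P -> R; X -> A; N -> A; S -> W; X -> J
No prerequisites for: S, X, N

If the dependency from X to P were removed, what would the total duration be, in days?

19

With the dependency in place, X→P→R = 7+9+7 = 23 sets the finish at 23 days.
Without X→P, P's earliest start moves from 7 to 3.
New critical path: N→P→R = 3+9+7 = 19 ⇒ 19 days.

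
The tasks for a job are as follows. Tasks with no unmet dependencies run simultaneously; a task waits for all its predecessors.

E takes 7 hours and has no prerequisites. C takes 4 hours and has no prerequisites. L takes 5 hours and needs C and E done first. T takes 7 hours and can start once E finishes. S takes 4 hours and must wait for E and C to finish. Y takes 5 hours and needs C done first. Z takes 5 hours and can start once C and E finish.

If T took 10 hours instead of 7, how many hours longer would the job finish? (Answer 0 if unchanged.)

Actual critical path: E→T = 7+7 = 14 ⇒ 14 hours.
T is on the critical path; changing it to 10 makes that path 17 hours.
That remains the longest chain; total 17 hours.
Change in finish: 17 − 14 = +3 hours.

3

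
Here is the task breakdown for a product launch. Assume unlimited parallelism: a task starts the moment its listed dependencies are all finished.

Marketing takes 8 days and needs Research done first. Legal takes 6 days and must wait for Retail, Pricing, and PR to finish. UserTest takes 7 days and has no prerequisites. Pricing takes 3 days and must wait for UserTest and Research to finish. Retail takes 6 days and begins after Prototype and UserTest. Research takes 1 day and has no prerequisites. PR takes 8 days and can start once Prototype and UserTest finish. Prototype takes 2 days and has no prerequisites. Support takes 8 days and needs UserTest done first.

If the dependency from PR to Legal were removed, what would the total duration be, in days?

With the dependency in place, UserTest→PR→Legal = 7+8+6 = 21 sets the finish at 21 days.
Without PR→Legal, Legal's earliest start moves from 15 to 13.
After: UserTest→Retail→Legal = 7+6+6 = 19 → 19 days.

19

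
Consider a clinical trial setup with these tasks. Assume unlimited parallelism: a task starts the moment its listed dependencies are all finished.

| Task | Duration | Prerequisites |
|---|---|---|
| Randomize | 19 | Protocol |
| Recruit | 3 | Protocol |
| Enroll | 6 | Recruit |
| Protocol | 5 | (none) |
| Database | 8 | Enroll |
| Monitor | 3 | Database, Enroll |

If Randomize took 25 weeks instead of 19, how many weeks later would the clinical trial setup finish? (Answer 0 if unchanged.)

Baseline: Protocol→Recruit→Enroll→Database→Monitor = 5+3+6+8+3 = 25 → 25 weeks.
Randomize has 1 week of float (longest path through it is 24).
The binding chain switches to Protocol→Randomize = 5+25 = 30; finish 30 weeks.
Change in finish: 30 − 25 = +5 weeks.

5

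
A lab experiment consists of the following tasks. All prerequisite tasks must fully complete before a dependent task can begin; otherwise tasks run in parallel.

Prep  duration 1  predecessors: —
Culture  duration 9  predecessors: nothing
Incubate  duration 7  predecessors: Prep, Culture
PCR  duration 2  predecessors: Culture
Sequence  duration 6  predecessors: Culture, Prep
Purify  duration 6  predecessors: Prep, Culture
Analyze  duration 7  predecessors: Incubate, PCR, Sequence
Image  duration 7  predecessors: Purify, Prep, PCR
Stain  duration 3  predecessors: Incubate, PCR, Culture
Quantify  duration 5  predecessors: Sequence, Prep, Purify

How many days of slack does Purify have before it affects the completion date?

1

Critical path: Culture→Incubate→Analyze = 9+7+7 = 23, so the finish is 23 days.
Purify finishes as early as 15 and must finish by 16.
Float = 23 − 22 = 1.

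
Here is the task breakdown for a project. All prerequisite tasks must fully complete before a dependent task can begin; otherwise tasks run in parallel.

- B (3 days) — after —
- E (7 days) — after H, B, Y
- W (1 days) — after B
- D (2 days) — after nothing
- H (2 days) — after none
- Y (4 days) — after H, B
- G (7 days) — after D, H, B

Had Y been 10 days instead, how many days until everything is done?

As given, the longest chain is B→Y→E = 3+4+7 = 14, so the finish is 14 days.
Y is on the critical path; changing it to 10 makes that path 20 days.
That remains the longest chain; total 20 days.

20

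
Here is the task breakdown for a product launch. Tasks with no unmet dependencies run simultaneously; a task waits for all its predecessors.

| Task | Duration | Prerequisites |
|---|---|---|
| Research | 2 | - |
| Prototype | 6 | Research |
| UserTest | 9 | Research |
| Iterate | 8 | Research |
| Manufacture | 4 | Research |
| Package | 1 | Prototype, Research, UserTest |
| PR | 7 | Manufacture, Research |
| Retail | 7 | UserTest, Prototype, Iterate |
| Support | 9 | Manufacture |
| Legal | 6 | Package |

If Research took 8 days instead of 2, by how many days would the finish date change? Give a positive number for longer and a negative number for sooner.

6

Critical path before the change: Research→UserTest→Package→Legal = 2+9+1+6 = 18 giving 18 days.
Since Research is critical, the +6 change carries straight to that chain (now 24 days).
The critical path is still Research→UserTest→Package→Legal; finish is now 24 days.
Change in finish: 24 − 18 = +6 days.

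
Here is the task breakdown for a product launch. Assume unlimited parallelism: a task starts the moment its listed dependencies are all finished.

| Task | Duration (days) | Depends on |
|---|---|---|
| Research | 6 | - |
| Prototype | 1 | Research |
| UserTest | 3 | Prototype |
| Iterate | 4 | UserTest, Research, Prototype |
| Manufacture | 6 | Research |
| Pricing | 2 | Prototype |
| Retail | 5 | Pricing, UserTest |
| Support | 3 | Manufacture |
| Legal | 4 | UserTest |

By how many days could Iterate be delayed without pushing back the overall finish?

The longest chain is Research→Prototype→UserTest→Retail = 6+1+3+5 = 15; overall finish 15 days.
Longest path through Iterate: 14 days (earliest finish 14, latest finish 15).
So Iterate can slip 15 − 14 = 1 day.

1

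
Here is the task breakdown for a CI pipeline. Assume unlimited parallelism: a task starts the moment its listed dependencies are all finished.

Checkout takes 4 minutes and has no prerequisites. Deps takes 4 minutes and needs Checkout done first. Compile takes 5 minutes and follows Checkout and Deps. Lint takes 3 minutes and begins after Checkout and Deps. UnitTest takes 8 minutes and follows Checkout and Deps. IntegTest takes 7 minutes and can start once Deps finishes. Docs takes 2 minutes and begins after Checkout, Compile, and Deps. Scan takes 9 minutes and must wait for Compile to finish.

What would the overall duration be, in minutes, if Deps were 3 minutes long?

21

The binding path is Checkout→Deps→Compile→Scan = 4+4+5+9 = 22; finish at 22 minutes.
Deps lies on that path, so at 3 minutes the path becomes 21 minutes.
No other chain overtakes it, so the finish is 21 minutes.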